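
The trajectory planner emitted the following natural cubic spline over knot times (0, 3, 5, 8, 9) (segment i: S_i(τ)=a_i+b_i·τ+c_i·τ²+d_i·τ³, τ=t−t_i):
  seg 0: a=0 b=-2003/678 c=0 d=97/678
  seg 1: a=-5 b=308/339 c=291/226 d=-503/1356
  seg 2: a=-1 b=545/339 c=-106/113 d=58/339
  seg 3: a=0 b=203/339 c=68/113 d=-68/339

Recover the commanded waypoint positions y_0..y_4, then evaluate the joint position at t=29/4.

y_0 = S_0(0) = a_0 = 0
y_1 = S_1(0) = a_1 = -5
y_2 = S_2(0) = a_2 = -1
y_3 = S_3(0) = a_3 = 0
y_4 = S_3(1) = 1
t_q=29/4 is in segment 2 (τ=9/4); S_2(τ)=-661/3616

y_0=0 y_1=-5 y_2=-1 y_3=0 y_4=1
S(29/4) = -661/3616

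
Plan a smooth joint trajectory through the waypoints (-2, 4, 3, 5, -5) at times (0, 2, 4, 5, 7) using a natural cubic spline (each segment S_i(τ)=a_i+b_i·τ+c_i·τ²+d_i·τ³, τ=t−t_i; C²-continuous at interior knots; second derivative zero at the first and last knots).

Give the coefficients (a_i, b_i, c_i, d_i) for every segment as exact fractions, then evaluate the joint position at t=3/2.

  seg 0: a=-2 b=1101/256 c=0 d=-333/1024
  seg 1: a=4 b=51/128 c=-999/512 d=769/1024
  seg 2: a=3 b=411/256 c=327/128 d=-553/256
  seg 3: a=5 b=15/64 c=-1005/256 d=335/512
S(3/2) = 27473/8192

Δ: Δ0=3, Δ1=-1/2, Δ2=2, Δ3=-5
row 1: diag=8, rhs=-21; c'=1/4, d'=-21/8
row 2: denom=6−2·1/4=11/2; d'=(15−2·-21/8)/(11/2)=81/22
row 3: denom=6−1·2/11=64/11; d'=(-42−1·81/22)/(64/11)=-1005/128
back: M3=-1005/128
back: M2=81/22−2/11·-1005/128=327/64
back: M1=-21/8−1/4·327/64=-999/256
M: M0=0, M1=-999/256, M2=327/64, M3=-1005/128, M4=0
seg 0: a=-2, c=M0/2=0, d=(M1−M0)/(6·2)=-333/1024, b=Δ0−h0·(2M0+M1)/6=1101/256
seg 1: a=4, c=M1/2=-999/512, d=(M2−M1)/(6·2)=769/1024, b=Δ1−h1·(2M1+M2)/6=51/128
seg 2: a=3, c=M2/2=327/128, d=(M3−M2)/(6·1)=-553/256, b=Δ2−h2·(2M2+M3)/6=411/256
seg 3: a=5, c=M3/2=-1005/256, d=(M4−M3)/(6·2)=335/512, b=Δ3−h3·(2M3+M4)/6=15/64
t_q=3/2 → seg 0, τ=3/2; S=-2+1101/256·τ+0·τ²+-333/1024·τ³=27473/8192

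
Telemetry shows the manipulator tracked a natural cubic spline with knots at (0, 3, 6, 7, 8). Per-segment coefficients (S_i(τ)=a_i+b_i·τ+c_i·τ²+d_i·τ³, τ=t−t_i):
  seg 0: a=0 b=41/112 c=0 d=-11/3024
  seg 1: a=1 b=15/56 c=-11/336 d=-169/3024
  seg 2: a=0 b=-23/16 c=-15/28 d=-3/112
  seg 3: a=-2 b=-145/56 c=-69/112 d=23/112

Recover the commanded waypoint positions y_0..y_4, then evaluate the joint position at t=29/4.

y_0=0 y_1=1 y_2=0 y_3=-2 y_4=-5
S(29/4) = -2747/1024

y_0 = S_0(0) = a_0 = 0
y_1 = S_1(0) = a_1 = 1
y_2 = S_2(0) = a_2 = 0
y_3 = S_3(0) = a_3 = -2
y_4 = S_3(1) = -5
t_q=29/4 is in segment 3 (τ=1/4); S_3(τ)=-2747/1024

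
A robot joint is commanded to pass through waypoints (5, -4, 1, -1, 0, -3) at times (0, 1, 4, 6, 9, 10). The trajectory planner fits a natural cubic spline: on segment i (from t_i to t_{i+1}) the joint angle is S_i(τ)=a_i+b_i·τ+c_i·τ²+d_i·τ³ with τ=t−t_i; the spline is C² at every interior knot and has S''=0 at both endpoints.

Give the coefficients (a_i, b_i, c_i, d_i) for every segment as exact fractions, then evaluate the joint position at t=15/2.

Δ: Δ0=-9, Δ1=5/3, Δ2=-1, Δ3=1/3, Δ4=-3
row 1: diag=8, rhs=64; c'=3/8, d'=8
row 2: denom=10−3·3/8=71/8; d'=(-16−3·8)/(71/8)=-320/71
row 3: denom=10−2·16/71=678/71; d'=(8−2·-320/71)/(678/71)=604/339
row 4: denom=8−3·71/226=1595/226; d'=(-20−3·604/339)/(1595/226)=-5728/1595
back: M4=-5728/1595
back: M3=604/339−71/226·-5728/1595=13924/4785
back: M2=-320/71−16/71·13924/4785=-24704/4785
back: M1=8−3/8·-24704/4785=15848/1595
M: M0=0, M1=15848/1595, M2=-24704/4785, M3=13924/4785, M4=-5728/1595, M5=0
seg 0: a=5, c=M0/2=0, d=(M1−M0)/(6·1)=7924/4785, b=Δ0−h0·(2M0+M1)/6=-50989/4785
seg 1: a=-4, c=M1/2=7924/1595, d=(M2−M1)/(6·3)=-3284/3915, b=Δ1−h1·(2M1+M2)/6=-27217/4785
seg 2: a=1, c=M2/2=-12352/4785, d=(M3−M2)/(6·2)=37/55, b=Δ2−h2·(2M2+M3)/6=7043/4785
seg 3: a=-1, c=M3/2=6962/4785, d=(M4−M3)/(6·3)=-1414/3915, b=Δ3−h3·(2M3+M4)/6=-3737/4785
seg 4: a=0, c=M4/2=-2864/1595, d=(M5−M4)/(6·1)=2864/4785, b=Δ4−h4·(2M4+M5)/6=-8627/4785
t_q=15/2 → seg 3, τ=3/2; S=-1+-3737/4785·τ+6962/4785·τ²+-1414/3915·τ³=-149/1276

  seg 0: a=5 b=-50989/4785 c=0 d=7924/4785
  seg 1: a=-4 b=-27217/4785 c=7924/1595 d=-3284/3915
  seg 2: a=1 b=7043/4785 c=-12352/4785 d=37/55
  seg 3: a=-1 b=-3737/4785 c=6962/4785 d=-1414/3915
  seg 4: a=0 b=-8627/4785 c=-2864/1595 d=2864/4785
S(15/2) = -149/1276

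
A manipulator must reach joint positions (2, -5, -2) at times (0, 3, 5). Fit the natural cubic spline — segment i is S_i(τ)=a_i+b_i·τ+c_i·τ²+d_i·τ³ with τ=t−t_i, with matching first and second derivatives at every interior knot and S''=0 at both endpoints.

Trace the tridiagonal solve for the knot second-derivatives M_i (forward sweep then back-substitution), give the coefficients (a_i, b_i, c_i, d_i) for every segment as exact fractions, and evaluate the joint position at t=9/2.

  seg 0: a=2 b=-209/60 c=0 d=23/180
  seg 1: a=-5 b=-1/30 c=23/20 d=-23/120
S(9/2) = -199/64

Δ: Δ0=-7/3, Δ1=3/2
row 1: diag=10, rhs=23; c'=1/5, d'=23/10
back: M1=23/10
M: M0=0, M1=23/10, M2=0
seg 0: a=2, c=M0/2=0, d=(M1−M0)/(6·3)=23/180, b=Δ0−h0·(2M0+M1)/6=-209/60
seg 1: a=-5, c=M1/2=23/20, d=(M2−M1)/(6·2)=-23/120, b=Δ1−h1·(2M1+M2)/6=-1/30
t_q=9/2 → seg 1, τ=3/2; S=-5+-1/30·τ+23/20·τ²+-23/120·τ³=-199/64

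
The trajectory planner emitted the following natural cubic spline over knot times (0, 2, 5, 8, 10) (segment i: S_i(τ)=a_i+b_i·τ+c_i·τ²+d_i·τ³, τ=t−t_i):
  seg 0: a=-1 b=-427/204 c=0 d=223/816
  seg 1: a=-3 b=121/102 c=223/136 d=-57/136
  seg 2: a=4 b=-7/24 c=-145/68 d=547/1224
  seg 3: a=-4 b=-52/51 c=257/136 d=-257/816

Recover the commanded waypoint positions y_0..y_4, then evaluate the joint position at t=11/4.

y_0 = S_0(0) = a_0 = -1
y_1 = S_1(0) = a_1 = -3
y_2 = S_2(0) = a_2 = 4
y_3 = S_3(0) = a_3 = -4
y_4 = S_3(2) = -1
t_q=11/4 is in segment 1 (τ=3/4); S_1(τ)=-11879/8704

y_0=-1 y_1=-3 y_2=4 y_3=-4 y_4=-1
S(11/4) = -11879/8704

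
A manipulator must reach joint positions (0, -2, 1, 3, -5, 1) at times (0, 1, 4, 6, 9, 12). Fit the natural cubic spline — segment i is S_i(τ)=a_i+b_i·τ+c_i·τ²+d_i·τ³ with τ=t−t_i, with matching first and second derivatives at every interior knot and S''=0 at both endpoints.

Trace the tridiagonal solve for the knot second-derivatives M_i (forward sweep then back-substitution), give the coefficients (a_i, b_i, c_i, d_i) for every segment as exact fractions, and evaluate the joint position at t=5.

  seg 0: a=0 b=-5944/2499 c=0 d=946/2499
  seg 1: a=-2 b=-3106/2499 c=946/833 d=-2909/22491
  seg 2: a=1 b=5195/2499 c=-71/2499 d=-1277/4998
  seg 3: a=3 b=-131/119 c=-3902/2499 d=7793/22491
  seg 4: a=-5 b=-928/833 c=1297/833 d=-1297/7497
S(5) = 13969/4998

Δ: Δ0=-2, Δ1=1, Δ2=1, Δ3=-8/3, Δ4=2
row 1: diag=8, rhs=18; c'=3/8, d'=9/4
row 2: denom=10−3·3/8=71/8; d'=(0−3·9/4)/(71/8)=-54/71
row 3: denom=10−2·16/71=678/71; d'=(-22−2·-54/71)/(678/71)=-727/339
row 4: denom=12−3·71/226=2499/226; d'=(28−3·-727/339)/(2499/226)=2594/833
back: M4=2594/833
back: M3=-727/339−71/226·2594/833=-7804/2499
back: M2=-54/71−16/71·-7804/2499=-142/2499
back: M1=9/4−3/8·-142/2499=1892/833
M: M0=0, M1=1892/833, M2=-142/2499, M3=-7804/2499, M4=2594/833, M5=0
seg 0: a=0, c=M0/2=0, d=(M1−M0)/(6·1)=946/2499, b=Δ0−h0·(2M0+M1)/6=-5944/2499
seg 1: a=-2, c=M1/2=946/833, d=(M2−M1)/(6·3)=-2909/22491, b=Δ1−h1·(2M1+M2)/6=-3106/2499
seg 2: a=1, c=M2/2=-71/2499, d=(M3−M2)/(6·2)=-1277/4998, b=Δ2−h2·(2M2+M3)/6=5195/2499
seg 3: a=3, c=M3/2=-3902/2499, d=(M4−M3)/(6·3)=7793/22491, b=Δ3−h3·(2M3+M4)/6=-131/119
seg 4: a=-5, c=M4/2=1297/833, d=(M5−M4)/(6·3)=-1297/7497, b=Δ4−h4·(2M4+M5)/6=-928/833
t_q=5 → seg 2, τ=1; S=1+5195/2499·τ+-71/2499·τ²+-1277/4998·τ³=13969/4998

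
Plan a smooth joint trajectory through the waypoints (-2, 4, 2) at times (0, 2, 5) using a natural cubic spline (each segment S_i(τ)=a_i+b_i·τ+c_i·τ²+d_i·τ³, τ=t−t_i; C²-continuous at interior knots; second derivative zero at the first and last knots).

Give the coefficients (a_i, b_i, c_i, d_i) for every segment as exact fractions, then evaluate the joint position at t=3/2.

  seg 0: a=-2 b=56/15 c=0 d=-11/60
  seg 1: a=4 b=23/15 c=-11/10 d=11/90
S(3/2) = 477/160

Δ: Δ0=3, Δ1=-2/3
row 1: diag=10, rhs=-22; c'=3/10, d'=-11/5
back: M1=-11/5
M: M0=0, M1=-11/5, M2=0
seg 0: a=-2, c=M0/2=0, d=(M1−M0)/(6·2)=-11/60, b=Δ0−h0·(2M0+M1)/6=56/15
seg 1: a=4, c=M1/2=-11/10, d=(M2−M1)/(6·3)=11/90, b=Δ1−h1·(2M1+M2)/6=23/15
t_q=3/2 → seg 0, τ=3/2; S=-2+56/15·τ+0·τ²+-11/60·τ³=477/160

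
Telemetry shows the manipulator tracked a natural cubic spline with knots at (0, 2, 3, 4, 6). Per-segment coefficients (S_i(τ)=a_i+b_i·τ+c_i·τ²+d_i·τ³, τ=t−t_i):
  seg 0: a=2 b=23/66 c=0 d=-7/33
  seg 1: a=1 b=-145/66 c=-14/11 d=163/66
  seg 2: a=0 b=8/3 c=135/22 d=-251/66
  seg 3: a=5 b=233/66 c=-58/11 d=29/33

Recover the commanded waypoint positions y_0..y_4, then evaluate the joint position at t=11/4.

y_0 = S_0(0) = a_0 = 2
y_1 = S_1(0) = a_1 = 1
y_2 = S_2(0) = a_2 = 0
y_3 = S_3(0) = a_3 = 5
y_4 = S_3(2) = -2
t_q=11/4 is in segment 1 (τ=3/4); S_1(τ)=-453/1408

y_0=2 y_1=1 y_2=0 y_3=5 y_4=-2
S(11/4) = -453/1408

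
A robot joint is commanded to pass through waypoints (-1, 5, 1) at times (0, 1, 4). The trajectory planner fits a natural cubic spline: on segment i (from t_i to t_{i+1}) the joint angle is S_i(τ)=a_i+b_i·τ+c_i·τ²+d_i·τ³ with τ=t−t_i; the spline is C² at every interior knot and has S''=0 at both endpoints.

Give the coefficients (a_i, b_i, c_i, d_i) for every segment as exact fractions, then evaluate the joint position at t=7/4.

  seg 0: a=-1 b=83/12 c=0 d=-11/12
  seg 1: a=5 b=25/6 c=-11/4 d=11/36
S(7/4) = 1717/256

Δ: Δ0=6, Δ1=-4/3
row 1: diag=8, rhs=-44; c'=3/8, d'=-11/2
back: M1=-11/2
M: M0=0, M1=-11/2, M2=0
seg 0: a=-1, c=M0/2=0, d=(M1−M0)/(6·1)=-11/12, b=Δ0−h0·(2M0+M1)/6=83/12
seg 1: a=5, c=M1/2=-11/4, d=(M2−M1)/(6·3)=11/36, b=Δ1−h1·(2M1+M2)/6=25/6
t_q=7/4 → seg 1, τ=3/4; S=5+25/6·τ+-11/4·τ²+11/36·τ³=1717/256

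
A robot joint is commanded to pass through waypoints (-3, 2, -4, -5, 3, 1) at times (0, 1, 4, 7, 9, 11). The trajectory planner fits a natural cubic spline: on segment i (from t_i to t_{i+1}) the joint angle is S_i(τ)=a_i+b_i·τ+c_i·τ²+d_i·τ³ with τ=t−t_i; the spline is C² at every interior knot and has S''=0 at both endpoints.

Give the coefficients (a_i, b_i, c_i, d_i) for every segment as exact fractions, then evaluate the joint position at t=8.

Δ: Δ0=5, Δ1=-2, Δ2=-1/3, Δ3=4, Δ4=-1
row 1: diag=8, rhs=-42; c'=3/8, d'=-21/4
row 2: denom=12−3·3/8=87/8; d'=(10−3·-21/4)/(87/8)=206/87
row 3: denom=10−3·8/29=266/29; d'=(26−3·206/87)/(266/29)=274/133
row 4: denom=8−2·29/133=1006/133; d'=(-30−2·274/133)/(1006/133)=-2269/503
back: M4=-2269/503
back: M3=274/133−29/133·-2269/503=1531/503
back: M2=206/87−8/29·1531/503=2306/1509
back: M1=-21/4−3/8·2306/1509=-2929/503
M: M0=0, M1=-2929/503, M2=2306/1509, M3=1531/503, M4=-2269/503, M5=0
seg 0: a=-3, c=M0/2=0, d=(M1−M0)/(6·1)=-2929/3018, b=Δ0−h0·(2M0+M1)/6=18019/3018
seg 1: a=2, c=M1/2=-2929/1006, d=(M2−M1)/(6·3)=11093/27162, b=Δ1−h1·(2M1+M2)/6=4616/1509
seg 2: a=-4, c=M2/2=1153/1509, d=(M3−M2)/(6·3)=2287/27162, b=Δ2−h2·(2M2+M3)/6=-10211/3018
seg 3: a=-5, c=M3/2=1531/1006, d=(M4−M3)/(6·2)=-950/1509, b=Δ3−h3·(2M3+M4)/6=5243/1509
seg 4: a=3, c=M4/2=-2269/1006, d=(M5−M4)/(6·2)=2269/6036, b=Δ4−h4·(2M4+M5)/6=3029/1509
t_q=8 → seg 3, τ=1; S=-5+5243/1509·τ+1531/1006·τ²+-950/1509·τ³=-637/1006

  seg 0: a=-3 b=18019/3018 c=0 d=-2929/3018
  seg 1: a=2 b=4616/1509 c=-2929/1006 d=11093/27162
  seg 2: a=-4 b=-10211/3018 c=1153/1509 d=2287/27162
  seg 3: a=-5 b=5243/1509 c=1531/1006 d=-950/1509
  seg 4: a=3 b=3029/1509 c=-2269/1006 d=2269/6036
S(8) = -637/1006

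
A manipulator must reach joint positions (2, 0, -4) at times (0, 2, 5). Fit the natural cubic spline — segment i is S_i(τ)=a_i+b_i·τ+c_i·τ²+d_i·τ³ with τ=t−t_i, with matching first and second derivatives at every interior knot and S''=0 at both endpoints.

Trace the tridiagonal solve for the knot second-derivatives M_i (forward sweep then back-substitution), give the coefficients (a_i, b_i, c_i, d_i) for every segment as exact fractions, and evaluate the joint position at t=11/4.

Δ: Δ0=-1, Δ1=-4/3
row 1: diag=10, rhs=-2; c'=3/10, d'=-1/5
back: M1=-1/5
M: M0=0, M1=-1/5, M2=0
seg 0: a=2, c=M0/2=0, d=(M1−M0)/(6·2)=-1/60, b=Δ0−h0·(2M0+M1)/6=-14/15
seg 1: a=0, c=M1/2=-1/10, d=(M2−M1)/(6·3)=1/90, b=Δ1−h1·(2M1+M2)/6=-17/15
t_q=11/4 → seg 1, τ=3/4; S=0+-17/15·τ+-1/10·τ²+1/90·τ³=-577/640

  seg 0: a=2 b=-14/15 c=0 d=-1/60
  seg 1: a=0 b=-17/15 c=-1/10 d=1/90
S(11/4) = -577/640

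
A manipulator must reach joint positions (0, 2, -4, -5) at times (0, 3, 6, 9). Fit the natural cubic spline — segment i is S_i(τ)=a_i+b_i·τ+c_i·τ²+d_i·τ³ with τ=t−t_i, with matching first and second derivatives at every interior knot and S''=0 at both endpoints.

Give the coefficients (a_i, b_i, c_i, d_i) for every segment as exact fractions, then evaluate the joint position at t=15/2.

Δ: Δ0=2/3, Δ1=-2, Δ2=-1/3
row 1: diag=12, rhs=-16; c'=1/4, d'=-4/3
row 2: denom=12−3·1/4=45/4; d'=(10−3·-4/3)/(45/4)=56/45
back: M2=56/45
back: M1=-4/3−1/4·56/45=-74/45
M: M0=0, M1=-74/45, M2=56/45, M3=0
seg 0: a=0, c=M0/2=0, d=(M1−M0)/(6·3)=-37/405, b=Δ0−h0·(2M0+M1)/6=67/45
seg 1: a=2, c=M1/2=-37/45, d=(M2−M1)/(6·3)=13/81, b=Δ1−h1·(2M1+M2)/6=-44/45
seg 2: a=-4, c=M2/2=28/45, d=(M3−M2)/(6·3)=-28/405, b=Δ2−h2·(2M2+M3)/6=-71/45
t_q=15/2 → seg 2, τ=3/2; S=-4+-71/45·τ+28/45·τ²+-28/405·τ³=-26/5

  seg 0: a=0 b=67/45 c=0 d=-37/405
  seg 1: a=2 b=-44/45 c=-37/45 d=13/81
  seg 2: a=-4 b=-71/45 c=28/45 d=-28/405
S(15/2) = -26/5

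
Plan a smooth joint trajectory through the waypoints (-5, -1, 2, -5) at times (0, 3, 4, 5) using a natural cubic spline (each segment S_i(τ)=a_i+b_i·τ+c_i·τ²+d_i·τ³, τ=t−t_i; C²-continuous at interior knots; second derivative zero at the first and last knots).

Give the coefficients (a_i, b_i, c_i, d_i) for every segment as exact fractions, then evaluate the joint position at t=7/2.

  seg 0: a=-5 b=-26/93 c=0 d=50/279
  seg 1: a=-1 b=424/93 c=50/31 d=-295/93
  seg 2: a=2 b=-161/93 c=-245/31 d=245/93
S(7/2) = 319/248

Δ: Δ0=4/3, Δ1=3, Δ2=-7
row 1: diag=8, rhs=10; c'=1/8, d'=5/4
row 2: denom=4−1·1/8=31/8; d'=(-60−1·5/4)/(31/8)=-490/31
back: M2=-490/31
back: M1=5/4−1/8·-490/31=100/31
M: M0=0, M1=100/31, M2=-490/31, M3=0
seg 0: a=-5, c=M0/2=0, d=(M1−M0)/(6·3)=50/279, b=Δ0−h0·(2M0+M1)/6=-26/93
seg 1: a=-1, c=M1/2=50/31, d=(M2−M1)/(6·1)=-295/93, b=Δ1−h1·(2M1+M2)/6=424/93
seg 2: a=2, c=M2/2=-245/31, d=(M3−M2)/(6·1)=245/93, b=Δ2−h2·(2M2+M3)/6=-161/93
t_q=7/2 → seg 1, τ=1/2; S=-1+424/93·τ+50/31·τ²+-295/93·τ³=319/248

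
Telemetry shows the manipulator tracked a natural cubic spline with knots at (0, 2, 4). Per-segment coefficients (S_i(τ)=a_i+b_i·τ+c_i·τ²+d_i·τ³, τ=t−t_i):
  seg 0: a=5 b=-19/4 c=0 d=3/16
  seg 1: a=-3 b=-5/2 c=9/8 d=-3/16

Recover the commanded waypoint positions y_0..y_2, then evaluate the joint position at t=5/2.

y_0 = S_0(0) = a_0 = 5
y_1 = S_1(0) = a_1 = -3
y_2 = S_1(2) = -5
t_q=5/2 is in segment 1 (τ=1/2); S_1(τ)=-511/128

y_0=5 y_1=-3 y_2=-5
S(5/2) = -511/128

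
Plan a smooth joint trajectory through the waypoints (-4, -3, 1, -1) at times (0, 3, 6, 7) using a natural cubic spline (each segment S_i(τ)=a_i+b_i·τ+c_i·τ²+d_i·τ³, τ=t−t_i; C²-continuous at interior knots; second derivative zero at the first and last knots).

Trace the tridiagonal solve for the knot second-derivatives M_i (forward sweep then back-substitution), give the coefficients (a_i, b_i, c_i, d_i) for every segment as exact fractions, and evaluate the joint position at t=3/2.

Δ: Δ0=1/3, Δ1=4/3, Δ2=-2
row 1: diag=12, rhs=6; c'=1/4, d'=1/2
row 2: denom=8−3·1/4=29/4; d'=(-20−3·1/2)/(29/4)=-86/29
back: M2=-86/29
back: M1=1/2−1/4·-86/29=36/29
M: M0=0, M1=36/29, M2=-86/29, M3=0
seg 0: a=-4, c=M0/2=0, d=(M1−M0)/(6·3)=2/29, b=Δ0−h0·(2M0+M1)/6=-25/87
seg 1: a=-3, c=M1/2=18/29, d=(M2−M1)/(6·3)=-61/261, b=Δ1−h1·(2M1+M2)/6=137/87
seg 2: a=1, c=M2/2=-43/29, d=(M3−M2)/(6·1)=43/87, b=Δ2−h2·(2M2+M3)/6=-88/87
t_q=3/2 → seg 0, τ=3/2; S=-4+-25/87·τ+0·τ²+2/29·τ³=-487/116

  seg 0: a=-4 b=-25/87 c=0 d=2/29
  seg 1: a=-3 b=137/87 c=18/29 d=-61/261
  seg 2: a=1 b=-88/87 c=-43/29 d=43/87
S(3/2) = -487/116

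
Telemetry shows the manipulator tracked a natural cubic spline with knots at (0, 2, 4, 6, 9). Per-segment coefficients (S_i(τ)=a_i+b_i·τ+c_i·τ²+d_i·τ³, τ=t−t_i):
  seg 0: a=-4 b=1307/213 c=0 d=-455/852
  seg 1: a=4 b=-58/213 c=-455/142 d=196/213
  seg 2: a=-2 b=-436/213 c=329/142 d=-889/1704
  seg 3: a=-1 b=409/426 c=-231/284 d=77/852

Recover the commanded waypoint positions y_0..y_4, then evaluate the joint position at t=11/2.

y_0=-4 y_1=4 y_2=-2 y_3=-1 y_4=-3
S(11/2) = -7353/4544

y_0 = S_0(0) = a_0 = -4
y_1 = S_1(0) = a_1 = 4
y_2 = S_2(0) = a_2 = -2
y_3 = S_3(0) = a_3 = -1
y_4 = S_3(3) = -3
t_q=11/2 is in segment 2 (τ=3/2); S_2(τ)=-7353/4544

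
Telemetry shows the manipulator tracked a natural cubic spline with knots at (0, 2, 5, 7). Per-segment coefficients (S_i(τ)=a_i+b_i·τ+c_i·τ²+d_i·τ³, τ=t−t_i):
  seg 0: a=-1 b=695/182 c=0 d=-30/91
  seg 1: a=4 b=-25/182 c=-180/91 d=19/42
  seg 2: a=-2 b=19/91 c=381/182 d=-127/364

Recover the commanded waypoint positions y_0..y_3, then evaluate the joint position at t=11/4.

y_0 = S_0(0) = a_0 = -1
y_1 = S_1(0) = a_1 = 4
y_2 = S_2(0) = a_2 = -2
y_3 = S_2(2) = 4
t_q=11/4 is in segment 1 (τ=3/4); S_1(τ)=34655/11648

y_0=-1 y_1=4 y_2=-2 y_3=4
S(11/4) = 34655/11648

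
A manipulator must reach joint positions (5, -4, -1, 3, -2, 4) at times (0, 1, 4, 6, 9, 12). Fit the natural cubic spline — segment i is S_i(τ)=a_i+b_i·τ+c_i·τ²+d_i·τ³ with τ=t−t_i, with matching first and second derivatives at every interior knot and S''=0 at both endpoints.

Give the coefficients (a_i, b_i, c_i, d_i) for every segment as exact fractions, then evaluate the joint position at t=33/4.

  seg 0: a=5 b=-25810/2499 c=0 d=3319/2499
  seg 1: a=-4 b=-15853/2499 c=3319/833 d=-11519/22491
  seg 2: a=-1 b=9332/2499 c=-1562/2499 d=-605/4998
  seg 3: a=3 b=-26/119 c=-3377/2499 d=6512/22491
  seg 4: a=-2 b=-424/833 c=1045/833 d=-1045/7497
S(33/4) = -13791/13328

Δ: Δ0=-9, Δ1=1, Δ2=2, Δ3=-5/3, Δ4=2
row 1: diag=8, rhs=60; c'=3/8, d'=15/2
row 2: denom=10−3·3/8=71/8; d'=(6−3·15/2)/(71/8)=-132/71
row 3: denom=10−2·16/71=678/71; d'=(-22−2·-132/71)/(678/71)=-649/339
row 4: denom=12−3·71/226=2499/226; d'=(22−3·-649/339)/(2499/226)=2090/833
back: M4=2090/833
back: M3=-649/339−71/226·2090/833=-6754/2499
back: M2=-132/71−16/71·-6754/2499=-3124/2499
back: M1=15/2−3/8·-3124/2499=6638/833
M: M0=0, M1=6638/833, M2=-3124/2499, M3=-6754/2499, M4=2090/833, M5=0
seg 0: a=5, c=M0/2=0, d=(M1−M0)/(6·1)=3319/2499, b=Δ0−h0·(2M0+M1)/6=-25810/2499
seg 1: a=-4, c=M1/2=3319/833, d=(M2−M1)/(6·3)=-11519/22491, b=Δ1−h1·(2M1+M2)/6=-15853/2499
seg 2: a=-1, c=M2/2=-1562/2499, d=(M3−M2)/(6·2)=-605/4998, b=Δ2−h2·(2M2+M3)/6=9332/2499
seg 3: a=3, c=M3/2=-3377/2499, d=(M4−M3)/(6·3)=6512/22491, b=Δ3−h3·(2M3+M4)/6=-26/119
seg 4: a=-2, c=M4/2=1045/833, d=(M5−M4)/(6·3)=-1045/7497, b=Δ4−h4·(2M4+M5)/6=-424/833
t_q=33/4 → seg 3, τ=9/4; S=3+-26/119·τ+-3377/2499·τ²+6512/22491·τ³=-13791/13328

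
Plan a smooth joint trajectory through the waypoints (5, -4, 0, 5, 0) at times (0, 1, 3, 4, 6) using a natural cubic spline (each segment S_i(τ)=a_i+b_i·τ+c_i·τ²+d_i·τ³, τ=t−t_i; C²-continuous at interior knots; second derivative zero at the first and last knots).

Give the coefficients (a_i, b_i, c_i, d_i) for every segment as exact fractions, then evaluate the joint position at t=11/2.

  seg 0: a=5 b=-1004/93 c=0 d=167/93
  seg 1: a=-4 b=-503/93 c=167/31 d=-313/372
  seg 2: a=0 b=562/93 c=21/62 d=-257/186
  seg 3: a=5 b=479/186 c=-118/31 d=59/93
S(11/2) = 605/248

Δ: Δ0=-9, Δ1=2, Δ2=5, Δ3=-5/2
row 1: diag=6, rhs=66; c'=1/3, d'=11
row 2: denom=6−2·1/3=16/3; d'=(18−2·11)/(16/3)=-3/4
row 3: denom=6−1·3/16=93/16; d'=(-45−1·-3/4)/(93/16)=-236/31
back: M3=-236/31
back: M2=-3/4−3/16·-236/31=21/31
back: M1=11−1/3·21/31=334/31
M: M0=0, M1=334/31, M2=21/31, M3=-236/31, M4=0
seg 0: a=5, c=M0/2=0, d=(M1−M0)/(6·1)=167/93, b=Δ0−h0·(2M0+M1)/6=-1004/93
seg 1: a=-4, c=M1/2=167/31, d=(M2−M1)/(6·2)=-313/372, b=Δ1−h1·(2M1+M2)/6=-503/93
seg 2: a=0, c=M2/2=21/62, d=(M3−M2)/(6·1)=-257/186, b=Δ2−h2·(2M2+M3)/6=562/93
seg 3: a=5, c=M3/2=-118/31, d=(M4−M3)/(6·2)=59/93, b=Δ3−h3·(2M3+M4)/6=479/186
t_q=11/2 → seg 3, τ=3/2; S=5+479/186·τ+-118/31·τ²+59/93·τ³=605/248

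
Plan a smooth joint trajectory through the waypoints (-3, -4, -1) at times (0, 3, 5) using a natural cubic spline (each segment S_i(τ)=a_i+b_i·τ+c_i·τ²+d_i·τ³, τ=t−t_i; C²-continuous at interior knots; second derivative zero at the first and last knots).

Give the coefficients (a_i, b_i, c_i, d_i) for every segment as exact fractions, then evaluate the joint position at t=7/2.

Δ: Δ0=-1/3, Δ1=3/2
row 1: diag=10, rhs=11; c'=1/5, d'=11/10
back: M1=11/10
M: M0=0, M1=11/10, M2=0
seg 0: a=-3, c=M0/2=0, d=(M1−M0)/(6·3)=11/180, b=Δ0−h0·(2M0+M1)/6=-53/60
seg 1: a=-4, c=M1/2=11/20, d=(M2−M1)/(6·2)=-11/120, b=Δ1−h1·(2M1+M2)/6=23/30
t_q=7/2 → seg 1, τ=1/2; S=-4+23/30·τ+11/20·τ²+-11/120·τ³=-1117/320

  seg 0: a=-3 b=-53/60 c=0 d=11/180
  seg 1: a=-4 b=23/30 c=11/20 d=-11/120
S(7/2) = -1117/320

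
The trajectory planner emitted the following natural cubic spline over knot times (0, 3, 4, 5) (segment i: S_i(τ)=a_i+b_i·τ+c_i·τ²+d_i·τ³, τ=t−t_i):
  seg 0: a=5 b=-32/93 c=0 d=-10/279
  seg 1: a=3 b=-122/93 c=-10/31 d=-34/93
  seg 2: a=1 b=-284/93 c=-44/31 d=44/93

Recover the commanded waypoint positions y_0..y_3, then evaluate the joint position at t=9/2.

y_0=5 y_1=3 y_2=1 y_3=-3
S(9/2) = -51/62

y_0 = S_0(0) = a_0 = 5
y_1 = S_1(0) = a_1 = 3
y_2 = S_2(0) = a_2 = 1
y_3 = S_2(1) = -3
t_q=9/2 is in segment 2 (τ=1/2); S_2(τ)=-51/62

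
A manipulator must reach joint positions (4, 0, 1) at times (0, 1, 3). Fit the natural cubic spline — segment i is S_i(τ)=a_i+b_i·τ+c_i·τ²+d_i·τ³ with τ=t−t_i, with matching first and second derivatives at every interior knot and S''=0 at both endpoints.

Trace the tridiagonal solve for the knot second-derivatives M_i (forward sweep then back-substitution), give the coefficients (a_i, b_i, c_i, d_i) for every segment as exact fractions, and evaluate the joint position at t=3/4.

  seg 0: a=4 b=-19/4 c=0 d=3/4
  seg 1: a=0 b=-5/2 c=9/4 d=-3/8
S(3/4) = 193/256

Δ: Δ0=-4, Δ1=1/2
row 1: diag=6, rhs=27; c'=1/3, d'=9/2
back: M1=9/2
M: M0=0, M1=9/2, M2=0
seg 0: a=4, c=M0/2=0, d=(M1−M0)/(6·1)=3/4, b=Δ0−h0·(2M0+M1)/6=-19/4
seg 1: a=0, c=M1/2=9/4, d=(M2−M1)/(6·2)=-3/8, b=Δ1−h1·(2M1+M2)/6=-5/2
t_q=3/4 → seg 0, τ=3/4; S=4+-19/4·τ+0·τ²+3/4·τ³=193/256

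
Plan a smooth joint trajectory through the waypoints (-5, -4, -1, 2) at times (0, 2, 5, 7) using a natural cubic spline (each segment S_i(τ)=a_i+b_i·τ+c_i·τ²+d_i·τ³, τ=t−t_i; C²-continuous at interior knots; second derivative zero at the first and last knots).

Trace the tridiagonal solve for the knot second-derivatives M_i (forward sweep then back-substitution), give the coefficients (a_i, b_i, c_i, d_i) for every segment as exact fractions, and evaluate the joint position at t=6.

Δ: Δ0=1/2, Δ1=1, Δ2=3/2
row 1: diag=10, rhs=3; c'=3/10, d'=3/10
row 2: denom=10−3·3/10=91/10; d'=(3−3·3/10)/(91/10)=3/13
back: M2=3/13
back: M1=3/10−3/10·3/13=3/13
M: M0=0, M1=3/13, M2=3/13, M3=0
seg 0: a=-5, c=M0/2=0, d=(M1−M0)/(6·2)=1/52, b=Δ0−h0·(2M0+M1)/6=11/26
seg 1: a=-4, c=M1/2=3/26, d=(M2−M1)/(6·3)=0, b=Δ1−h1·(2M1+M2)/6=17/26
seg 2: a=-1, c=M2/2=3/26, d=(M3−M2)/(6·2)=-1/52, b=Δ2−h2·(2M2+M3)/6=35/26
t_q=6 → seg 2, τ=1; S=-1+35/26·τ+3/26·τ²+-1/52·τ³=23/52

  seg 0: a=-5 b=11/26 c=0 d=1/52
  seg 1: a=-4 b=17/26 c=3/26 d=0
  seg 2: a=-1 b=35/26 c=3/26 d=-1/52
S(6) = 23/52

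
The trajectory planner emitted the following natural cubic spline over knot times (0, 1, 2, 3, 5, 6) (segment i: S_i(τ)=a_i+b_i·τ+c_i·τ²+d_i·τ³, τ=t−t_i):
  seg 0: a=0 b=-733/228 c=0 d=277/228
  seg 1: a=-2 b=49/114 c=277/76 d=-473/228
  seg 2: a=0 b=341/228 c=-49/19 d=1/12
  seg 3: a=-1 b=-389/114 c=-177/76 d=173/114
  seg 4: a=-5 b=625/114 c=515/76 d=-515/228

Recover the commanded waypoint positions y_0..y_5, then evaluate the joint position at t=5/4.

y_0 = S_0(0) = a_0 = 0
y_1 = S_1(0) = a_1 = -2
y_2 = S_2(0) = a_2 = 0
y_3 = S_3(0) = a_3 = -1
y_4 = S_4(0) = a_4 = -5
y_5 = S_4(1) = 5
t_q=5/4 is in segment 1 (τ=1/4); S_1(τ)=-8255/4864

y_0=0 y_1=-2 y_2=0 y_3=-1 y_4=-5 y_5=5
S(5/4) = -8255/4864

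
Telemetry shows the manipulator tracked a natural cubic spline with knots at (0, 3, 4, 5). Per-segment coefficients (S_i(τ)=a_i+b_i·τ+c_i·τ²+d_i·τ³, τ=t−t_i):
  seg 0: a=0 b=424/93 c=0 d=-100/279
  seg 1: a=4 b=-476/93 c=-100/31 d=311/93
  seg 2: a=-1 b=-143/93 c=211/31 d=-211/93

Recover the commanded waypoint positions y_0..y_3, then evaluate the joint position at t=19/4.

y_0 = S_0(0) = a_0 = 0
y_1 = S_1(0) = a_1 = 4
y_2 = S_2(0) = a_2 = -1
y_3 = S_2(1) = 2
t_q=19/4 is in segment 2 (τ=3/4); S_2(τ)=1425/1984

y_0=0 y_1=4 y_2=-1 y_3=2
S(19/4) = 1425/1984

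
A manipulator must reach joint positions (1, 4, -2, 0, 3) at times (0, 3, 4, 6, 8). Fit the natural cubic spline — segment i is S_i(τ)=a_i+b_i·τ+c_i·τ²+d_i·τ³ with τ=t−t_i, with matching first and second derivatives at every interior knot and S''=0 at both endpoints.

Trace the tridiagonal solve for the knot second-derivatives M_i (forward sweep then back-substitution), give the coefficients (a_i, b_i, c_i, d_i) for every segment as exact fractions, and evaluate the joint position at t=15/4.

Δ: Δ0=1, Δ1=-6, Δ2=1, Δ3=3/2
row 1: diag=8, rhs=-42; c'=1/8, d'=-21/4
row 2: denom=6−1·1/8=47/8; d'=(42−1·-21/4)/(47/8)=378/47
row 3: denom=8−2·16/47=344/47; d'=(3−2·378/47)/(344/47)=-615/344
back: M3=-615/344
back: M2=378/47−16/47·-615/344=372/43
back: M1=-21/4−1/8·372/43=-1089/172
M: M0=0, M1=-1089/172, M2=372/43, M3=-615/344, M4=0
seg 0: a=1, c=M0/2=0, d=(M1−M0)/(6·3)=-121/344, b=Δ0−h0·(2M0+M1)/6=1433/344
seg 1: a=4, c=M1/2=-1089/344, d=(M2−M1)/(6·1)=859/344, b=Δ1−h1·(2M1+M2)/6=-917/172
seg 2: a=-2, c=M2/2=186/43, d=(M3−M2)/(6·2)=-1197/1376, b=Δ2−h2·(2M2+M3)/6=-1435/344
seg 3: a=0, c=M3/2=-615/688, d=(M4−M3)/(6·2)=205/1376, b=Δ3−h3·(2M3+M4)/6=463/172
t_q=15/4 → seg 1, τ=3/4; S=4+-917/172·τ+-1089/344·τ²+859/344·τ³=-15979/22016

  seg 0: a=1 b=1433/344 c=0 d=-121/344
  seg 1: a=4 b=-917/172 c=-1089/344 d=859/344
  seg 2: a=-2 b=-1435/344 c=186/43 d=-1197/1376
  seg 3: a=0 b=463/172 c=-615/688 d=205/1376
S(15/4) = -15979/22016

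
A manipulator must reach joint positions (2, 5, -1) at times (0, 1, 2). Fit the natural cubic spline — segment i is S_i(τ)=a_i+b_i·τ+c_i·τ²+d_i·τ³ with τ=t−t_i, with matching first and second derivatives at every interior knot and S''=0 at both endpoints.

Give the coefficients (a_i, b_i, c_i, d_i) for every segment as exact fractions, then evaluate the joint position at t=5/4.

  seg 0: a=2 b=21/4 c=0 d=-9/4
  seg 1: a=5 b=-3/2 c=-27/4 d=9/4
S(5/4) = 1085/256

Δ: Δ0=3, Δ1=-6
row 1: diag=4, rhs=-54; c'=1/4, d'=-27/2
back: M1=-27/2
M: M0=0, M1=-27/2, M2=0
seg 0: a=2, c=M0/2=0, d=(M1−M0)/(6·1)=-9/4, b=Δ0−h0·(2M0+M1)/6=21/4
seg 1: a=5, c=M1/2=-27/4, d=(M2−M1)/(6·1)=9/4, b=Δ1−h1·(2M1+M2)/6=-3/2
t_q=5/4 → seg 1, τ=1/4; S=5+-3/2·τ+-27/4·τ²+9/4·τ³=1085/256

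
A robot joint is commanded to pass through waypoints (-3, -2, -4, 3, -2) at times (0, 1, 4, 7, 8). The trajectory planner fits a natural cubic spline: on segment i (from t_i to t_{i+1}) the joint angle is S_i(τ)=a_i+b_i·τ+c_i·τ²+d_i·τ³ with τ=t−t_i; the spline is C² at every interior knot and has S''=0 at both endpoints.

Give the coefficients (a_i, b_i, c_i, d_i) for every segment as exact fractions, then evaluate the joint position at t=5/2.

Δ: Δ0=1, Δ1=-2/3, Δ2=7/3, Δ3=-5
row 1: diag=8, rhs=-10; c'=3/8, d'=-5/4
row 2: denom=12−3·3/8=87/8; d'=(18−3·-5/4)/(87/8)=2
row 3: denom=8−3·8/29=208/29; d'=(-44−3·2)/(208/29)=-725/104
back: M3=-725/104
back: M2=2−8/29·-725/104=51/13
back: M1=-5/4−3/8·51/13=-283/104
M: M0=0, M1=-283/104, M2=51/13, M3=-725/104, M4=0
seg 0: a=-3, c=M0/2=0, d=(M1−M0)/(6·1)=-283/624, b=Δ0−h0·(2M0+M1)/6=907/624
seg 1: a=-2, c=M1/2=-283/208, d=(M2−M1)/(6·3)=691/1872, b=Δ1−h1·(2M1+M2)/6=29/312
seg 2: a=-4, c=M2/2=51/26, d=(M3−M2)/(6·3)=-1133/1872, b=Δ2−h2·(2M2+M3)/6=91/48
seg 3: a=3, c=M3/2=-725/208, d=(M4−M3)/(6·1)=725/624, b=Δ3−h3·(2M3+M4)/6=-835/312
t_q=5/2 → seg 1, τ=3/2; S=-2+29/312·τ+-283/208·τ²+691/1872·τ³=-6117/1664

  seg 0: a=-3 b=907/624 c=0 d=-283/624
  seg 1: a=-2 b=29/312 c=-283/208 d=691/1872
  seg 2: a=-4 b=91/48 c=51/26 d=-1133/1872
  seg 3: a=3 b=-835/312 c=-725/208 d=725/624
S(5/2) = -6117/1664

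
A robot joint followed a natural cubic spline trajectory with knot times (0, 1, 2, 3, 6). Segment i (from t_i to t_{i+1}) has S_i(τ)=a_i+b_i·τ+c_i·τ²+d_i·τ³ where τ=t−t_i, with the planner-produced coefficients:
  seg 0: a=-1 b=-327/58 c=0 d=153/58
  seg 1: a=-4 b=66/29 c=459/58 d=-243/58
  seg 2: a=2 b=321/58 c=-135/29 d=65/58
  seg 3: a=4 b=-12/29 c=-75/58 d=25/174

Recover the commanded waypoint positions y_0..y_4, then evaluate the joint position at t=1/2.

y_0 = S_0(0) = a_0 = -1
y_1 = S_1(0) = a_1 = -4
y_2 = S_2(0) = a_2 = 2
y_3 = S_3(0) = a_3 = 4
y_4 = S_3(3) = -5
t_q=1/2 is in segment 0 (τ=1/2); S_0(τ)=-1619/464

y_0=-1 y_1=-4 y_2=2 y_3=4 y_4=-5
S(1/2) = -1619/464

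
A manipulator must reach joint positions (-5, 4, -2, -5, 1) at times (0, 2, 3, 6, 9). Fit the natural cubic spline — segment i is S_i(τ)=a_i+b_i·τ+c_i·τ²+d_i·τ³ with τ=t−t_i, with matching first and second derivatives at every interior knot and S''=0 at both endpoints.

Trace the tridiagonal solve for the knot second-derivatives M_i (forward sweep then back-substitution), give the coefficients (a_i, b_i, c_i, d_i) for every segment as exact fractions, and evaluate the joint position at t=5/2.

Δ: Δ0=9/2, Δ1=-6, Δ2=-1, Δ3=2
row 1: diag=6, rhs=-63; c'=1/6, d'=-21/2
row 2: denom=8−1·1/6=47/6; d'=(30−1·-21/2)/(47/6)=243/47
row 3: denom=12−3·18/47=510/47; d'=(18−3·243/47)/(510/47)=39/170
back: M3=39/170
back: M2=243/47−18/47·39/170=432/85
back: M1=-21/2−1/6·432/85=-1929/170
M: M0=0, M1=-1929/170, M2=432/85, M3=39/170, M4=0
seg 0: a=-5, c=M0/2=0, d=(M1−M0)/(6·2)=-643/680, b=Δ0−h0·(2M0+M1)/6=704/85
seg 1: a=4, c=M1/2=-1929/340, d=(M2−M1)/(6·1)=931/340, b=Δ1−h1·(2M1+M2)/6=-521/170
seg 2: a=-2, c=M2/2=216/85, d=(M3−M2)/(6·3)=-55/204, b=Δ2−h2·(2M2+M3)/6=-2107/340
seg 3: a=-5, c=M3/2=39/340, d=(M4−M3)/(6·3)=-13/1020, b=Δ3−h3·(2M3+M4)/6=301/170
t_q=5/2 → seg 1, τ=1/2; S=4+-521/170·τ+-1929/340·τ²+931/340·τ³=757/544

  seg 0: a=-5 b=704/85 c=0 d=-643/680
  seg 1: a=4 b=-521/170 c=-1929/340 d=931/340
  seg 2: a=-2 b=-2107/340 c=216/85 d=-55/204
  seg 3: a=-5 b=301/170 c=39/340 d=-13/1020
S(5/2) = 757/544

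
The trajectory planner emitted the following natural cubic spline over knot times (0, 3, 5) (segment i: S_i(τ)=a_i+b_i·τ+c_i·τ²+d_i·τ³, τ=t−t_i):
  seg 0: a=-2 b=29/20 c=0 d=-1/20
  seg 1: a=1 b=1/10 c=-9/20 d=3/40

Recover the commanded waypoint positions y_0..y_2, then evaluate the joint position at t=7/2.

y_0=-2 y_1=1 y_2=0
S(7/2) = 303/320

y_0 = S_0(0) = a_0 = -2
y_1 = S_1(0) = a_1 = 1
y_2 = S_1(2) = 0
t_q=7/2 is in segment 1 (τ=1/2); S_1(τ)=303/320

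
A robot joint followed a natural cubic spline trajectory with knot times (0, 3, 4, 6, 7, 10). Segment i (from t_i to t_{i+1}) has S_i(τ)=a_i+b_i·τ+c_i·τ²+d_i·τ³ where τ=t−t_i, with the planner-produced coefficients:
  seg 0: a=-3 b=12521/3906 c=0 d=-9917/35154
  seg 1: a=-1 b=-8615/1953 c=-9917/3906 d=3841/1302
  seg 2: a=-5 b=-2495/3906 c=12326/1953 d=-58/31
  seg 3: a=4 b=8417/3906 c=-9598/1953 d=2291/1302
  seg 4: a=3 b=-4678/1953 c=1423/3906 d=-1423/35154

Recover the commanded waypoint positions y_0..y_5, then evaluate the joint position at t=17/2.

y_0 = S_0(0) = a_0 = -3
y_1 = S_1(0) = a_1 = -1
y_2 = S_2(0) = a_2 = -5
y_3 = S_3(0) = a_3 = 4
y_4 = S_4(0) = a_4 = 3
y_5 = S_4(3) = -2
t_q=17/2 is in segment 4 (τ=3/2); S_4(τ)=313/3472

y_0=-3 y_1=-1 y_2=-5 y_3=4 y_4=3 y_5=-2
S(17/2) = 313/3472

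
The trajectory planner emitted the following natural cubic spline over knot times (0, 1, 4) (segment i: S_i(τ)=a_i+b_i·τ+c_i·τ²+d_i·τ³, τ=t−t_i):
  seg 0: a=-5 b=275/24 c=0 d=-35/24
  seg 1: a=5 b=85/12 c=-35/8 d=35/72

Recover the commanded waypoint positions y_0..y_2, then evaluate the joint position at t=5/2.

y_0 = S_0(0) = a_0 = -5
y_1 = S_1(0) = a_1 = 5
y_2 = S_1(3) = 0
t_q=5/2 is in segment 1 (τ=3/2); S_1(τ)=475/64

y_0=-5 y_1=5 y_2=0
S(5/2) = 475/64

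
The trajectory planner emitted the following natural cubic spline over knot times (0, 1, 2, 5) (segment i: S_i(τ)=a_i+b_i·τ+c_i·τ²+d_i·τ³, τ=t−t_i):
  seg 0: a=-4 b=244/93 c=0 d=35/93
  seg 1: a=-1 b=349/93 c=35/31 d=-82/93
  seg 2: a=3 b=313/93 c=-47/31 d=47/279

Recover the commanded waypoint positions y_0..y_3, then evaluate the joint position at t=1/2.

y_0=-4 y_1=-1 y_2=3 y_3=4
S(1/2) = -655/248

y_0 = S_0(0) = a_0 = -4
y_1 = S_1(0) = a_1 = -1
y_2 = S_2(0) = a_2 = 3
y_3 = S_2(3) = 4
t_q=1/2 is in segment 0 (τ=1/2); S_0(τ)=-655/248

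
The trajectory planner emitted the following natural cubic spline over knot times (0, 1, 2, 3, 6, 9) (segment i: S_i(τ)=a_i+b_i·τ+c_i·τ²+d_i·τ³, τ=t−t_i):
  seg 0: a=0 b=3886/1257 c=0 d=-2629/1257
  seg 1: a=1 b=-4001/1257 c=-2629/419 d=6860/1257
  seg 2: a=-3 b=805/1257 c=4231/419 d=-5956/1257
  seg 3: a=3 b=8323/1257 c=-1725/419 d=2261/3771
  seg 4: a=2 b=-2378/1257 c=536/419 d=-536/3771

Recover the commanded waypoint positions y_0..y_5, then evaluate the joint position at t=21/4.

y_0=0 y_1=1 y_2=-3 y_3=3 y_4=2 y_5=4
S(21/4) = 104193/26816

y_0 = S_0(0) = a_0 = 0
y_1 = S_1(0) = a_1 = 1
y_2 = S_2(0) = a_2 = -3
y_3 = S_3(0) = a_3 = 3
y_4 = S_4(0) = a_4 = 2
y_5 = S_4(3) = 4
t_q=21/4 is in segment 3 (τ=9/4); S_3(τ)=104193/26816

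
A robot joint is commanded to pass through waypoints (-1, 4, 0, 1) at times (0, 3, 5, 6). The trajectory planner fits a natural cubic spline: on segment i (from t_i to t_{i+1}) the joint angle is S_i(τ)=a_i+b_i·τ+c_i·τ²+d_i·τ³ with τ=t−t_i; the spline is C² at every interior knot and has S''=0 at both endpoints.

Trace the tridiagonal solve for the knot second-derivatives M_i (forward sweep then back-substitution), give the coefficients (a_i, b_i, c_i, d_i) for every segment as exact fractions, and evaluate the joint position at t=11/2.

  seg 0: a=-1 b=19/6 c=0 d=-1/6
  seg 1: a=4 b=-4/3 c=-3/2 d=7/12
  seg 2: a=0 b=-1/3 c=2 d=-2/3
S(11/2) = 1/4

Δ: Δ0=5/3, Δ1=-2, Δ2=1
row 1: diag=10, rhs=-22; c'=1/5, d'=-11/5
row 2: denom=6−2·1/5=28/5; d'=(18−2·-11/5)/(28/5)=4
back: M2=4
back: M1=-11/5−1/5·4=-3
M: M0=0, M1=-3, M2=4, M3=0
seg 0: a=-1, c=M0/2=0, d=(M1−M0)/(6·3)=-1/6, b=Δ0−h0·(2M0+M1)/6=19/6
seg 1: a=4, c=M1/2=-3/2, d=(M2−M1)/(6·2)=7/12, b=Δ1−h1·(2M1+M2)/6=-4/3
seg 2: a=0, c=M2/2=2, d=(M3−M2)/(6·1)=-2/3, b=Δ2−h2·(2M2+M3)/6=-1/3
t_q=11/2 → seg 2, τ=1/2; S=0+-1/3·τ+2·τ²+-2/3·τ³=1/4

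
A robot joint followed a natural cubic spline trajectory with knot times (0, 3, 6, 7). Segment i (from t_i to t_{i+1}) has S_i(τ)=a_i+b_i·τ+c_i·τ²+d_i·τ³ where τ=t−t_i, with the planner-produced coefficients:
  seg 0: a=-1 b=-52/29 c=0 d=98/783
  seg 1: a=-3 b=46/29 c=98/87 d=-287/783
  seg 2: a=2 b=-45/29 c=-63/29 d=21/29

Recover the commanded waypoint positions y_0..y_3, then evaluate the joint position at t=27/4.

y_0 = S_0(0) = a_0 = -1
y_1 = S_1(0) = a_1 = -3
y_2 = S_2(0) = a_2 = 2
y_3 = S_2(1) = -1
t_q=27/4 is in segment 2 (τ=3/4); S_2(τ)=-149/1856

y_0=-1 y_1=-3 y_2=2 y_3=-1
S(27/4) = -149/1856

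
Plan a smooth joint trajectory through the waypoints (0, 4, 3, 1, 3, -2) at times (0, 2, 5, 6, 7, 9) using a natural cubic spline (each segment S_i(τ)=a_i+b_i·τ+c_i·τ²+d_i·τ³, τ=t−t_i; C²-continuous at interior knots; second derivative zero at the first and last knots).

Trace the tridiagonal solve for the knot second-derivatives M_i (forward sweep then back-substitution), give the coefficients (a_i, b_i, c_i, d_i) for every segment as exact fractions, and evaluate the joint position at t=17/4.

  seg 0: a=0 b=10727/4719 c=0 d=-1289/18876
  seg 1: a=4 b=6860/4719 c=-1289/3146 d=-15/242
  seg 2: a=3 b=-25277/9438 c=-1522/1573 d=15533/9438
  seg 3: a=1 b=139/429 c=12489/3146 d=-21649/9438
  seg 4: a=3 b=13045/9438 c=-4580/1573 d=2290/4719
S(17/4) = 82195/18304

Δ: Δ0=2, Δ1=-1/3, Δ2=-2, Δ3=2, Δ4=-5/2
row 1: diag=10, rhs=-14; c'=3/10, d'=-7/5
row 2: denom=8−3·3/10=71/10; d'=(-10−3·-7/5)/(71/10)=-58/71
row 3: denom=4−1·10/71=274/71; d'=(24−1·-58/71)/(274/71)=881/137
row 4: denom=6−1·71/274=1573/274; d'=(-27−1·881/137)/(1573/274)=-9160/1573
back: M4=-9160/1573
back: M3=881/137−71/274·-9160/1573=12489/1573
back: M2=-58/71−10/71·12489/1573=-3044/1573
back: M1=-7/5−3/10·-3044/1573=-1289/1573
M: M0=0, M1=-1289/1573, M2=-3044/1573, M3=12489/1573, M4=-9160/1573, M5=0
seg 0: a=0, c=M0/2=0, d=(M1−M0)/(6·2)=-1289/18876, b=Δ0−h0·(2M0+M1)/6=10727/4719
seg 1: a=4, c=M1/2=-1289/3146, d=(M2−M1)/(6·3)=-15/242, b=Δ1−h1·(2M1+M2)/6=6860/4719
seg 2: a=3, c=M2/2=-1522/1573, d=(M3−M2)/(6·1)=15533/9438, b=Δ2−h2·(2M2+M3)/6=-25277/9438
seg 3: a=1, c=M3/2=12489/3146, d=(M4−M3)/(6·1)=-21649/9438, b=Δ3−h3·(2M3+M4)/6=139/429
seg 4: a=3, c=M4/2=-4580/1573, d=(M5−M4)/(6·2)=2290/4719, b=Δ4−h4·(2M4+M5)/6=13045/9438
t_q=17/4 → seg 1, τ=9/4; S=4+6860/4719·τ+-1289/3146·τ²+-15/242·τ³=82195/18304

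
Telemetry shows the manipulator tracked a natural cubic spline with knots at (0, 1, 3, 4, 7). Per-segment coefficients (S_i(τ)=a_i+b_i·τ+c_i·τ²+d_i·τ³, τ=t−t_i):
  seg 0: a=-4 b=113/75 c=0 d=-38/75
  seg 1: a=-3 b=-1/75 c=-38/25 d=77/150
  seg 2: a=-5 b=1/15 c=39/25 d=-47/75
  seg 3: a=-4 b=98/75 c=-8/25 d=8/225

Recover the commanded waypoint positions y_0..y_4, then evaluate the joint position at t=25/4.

y_0 = S_0(0) = a_0 = -4
y_1 = S_1(0) = a_1 = -3
y_2 = S_2(0) = a_2 = -5
y_3 = S_3(0) = a_3 = -4
y_4 = S_3(3) = -2
t_q=25/4 is in segment 3 (τ=9/4); S_3(τ)=-91/40

y_0=-4 y_1=-3 y_2=-5 y_3=-4 y_4=-2
S(25/4) = -91/40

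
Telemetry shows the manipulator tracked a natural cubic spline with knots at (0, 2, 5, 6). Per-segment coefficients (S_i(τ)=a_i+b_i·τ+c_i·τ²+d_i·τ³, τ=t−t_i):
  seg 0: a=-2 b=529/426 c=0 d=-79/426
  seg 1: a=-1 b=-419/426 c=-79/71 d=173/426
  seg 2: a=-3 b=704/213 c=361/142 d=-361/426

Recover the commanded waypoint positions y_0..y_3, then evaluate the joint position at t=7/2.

y_0=-2 y_1=-1 y_2=-3 y_3=2
S(7/2) = -4099/1136

y_0 = S_0(0) = a_0 = -2
y_1 = S_1(0) = a_1 = -1
y_2 = S_2(0) = a_2 = -3
y_3 = S_2(1) = 2
t_q=7/2 is in segment 1 (τ=3/2); S_1(τ)=-4099/1136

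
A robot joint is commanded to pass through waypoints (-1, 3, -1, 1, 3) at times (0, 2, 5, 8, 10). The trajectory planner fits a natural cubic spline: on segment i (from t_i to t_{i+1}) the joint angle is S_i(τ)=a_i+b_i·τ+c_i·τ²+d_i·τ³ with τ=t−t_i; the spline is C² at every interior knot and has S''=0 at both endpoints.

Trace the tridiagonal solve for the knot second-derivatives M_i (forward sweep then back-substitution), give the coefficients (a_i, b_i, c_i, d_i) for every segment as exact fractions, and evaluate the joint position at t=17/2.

  seg 0: a=-1 b=1447/510 c=0 d=-427/2040
  seg 1: a=3 b=83/255 c=-427/340 d=239/1020
  seg 2: a=-1 b=-53/60 c=29/34 d=-343/3060
  seg 3: a=1 b=308/255 c=-53/340 d=53/2040
S(17/2) = 8531/5440

Δ: Δ0=2, Δ1=-4/3, Δ2=2/3, Δ3=1
row 1: diag=10, rhs=-20; c'=3/10, d'=-2
row 2: denom=12−3·3/10=111/10; d'=(12−3·-2)/(111/10)=60/37
row 3: denom=10−3·10/37=340/37; d'=(2−3·60/37)/(340/37)=-53/170
back: M3=-53/170
back: M2=60/37−10/37·-53/170=29/17
back: M1=-2−3/10·29/17=-427/170
M: M0=0, M1=-427/170, M2=29/17, M3=-53/170, M4=0
seg 0: a=-1, c=M0/2=0, d=(M1−M0)/(6·2)=-427/2040, b=Δ0−h0·(2M0+M1)/6=1447/510
seg 1: a=3, c=M1/2=-427/340, d=(M2−M1)/(6·3)=239/1020, b=Δ1−h1·(2M1+M2)/6=83/255
seg 2: a=-1, c=M2/2=29/34, d=(M3−M2)/(6·3)=-343/3060, b=Δ2−h2·(2M2+M3)/6=-53/60
seg 3: a=1, c=M3/2=-53/340, d=(M4−M3)/(6·2)=53/2040, b=Δ3−h3·(2M3+M4)/6=308/255
t_q=17/2 → seg 3, τ=1/2; S=1+308/255·τ+-53/340·τ²+53/2040·τ³=8531/5440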